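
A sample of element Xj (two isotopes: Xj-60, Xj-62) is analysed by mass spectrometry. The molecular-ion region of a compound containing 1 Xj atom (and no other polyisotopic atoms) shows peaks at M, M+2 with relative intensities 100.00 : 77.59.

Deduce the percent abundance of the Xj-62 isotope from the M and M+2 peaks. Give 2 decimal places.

Write p for the Xj-60 fraction. I(M+2)/I(M) = [C(1,1)·p^0·(1−p)] / p^1 = 1·(1−p)/p = 77.59/100.00 = 0.7759
(1−p)/p = 0.7759/1 = 0.7759  ⇒  p = 1/(1 + 0.7759) = 0.5631
Xj-60: 56.31%, Xj-62: 43.69%.

43.69%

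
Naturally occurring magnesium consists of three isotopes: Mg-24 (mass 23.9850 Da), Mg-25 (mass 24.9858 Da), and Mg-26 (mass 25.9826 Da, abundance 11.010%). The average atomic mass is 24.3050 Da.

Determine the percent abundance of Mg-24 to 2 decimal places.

78.99%

Let x and y be the fractions of Mg-24 and Mg-25. Then x + y = 1 − 0.11010 = 0.88990 and 23.9850x + 24.9858y = 24.3050 − 0.11010×25.9826 = 21.44431574.
Substituting: 23.9850x + 24.9858(0.88990 − x) = 21.44431574
(23.9850 − 24.9858)x = -0.79054768  ⇒  x = 0.78992, y = 0.09998
Mg-24: 78.99%, Mg-25: 10.00%.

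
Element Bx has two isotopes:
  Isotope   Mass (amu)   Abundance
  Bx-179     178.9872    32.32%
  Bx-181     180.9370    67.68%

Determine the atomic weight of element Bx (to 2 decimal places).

Ar = Σ fᵢ·mᵢ = 0.3232 × 178.9872 + 0.6768 × 180.9370
= 57.84866 + 122.45816 = 180.30682 amu

180.31 amu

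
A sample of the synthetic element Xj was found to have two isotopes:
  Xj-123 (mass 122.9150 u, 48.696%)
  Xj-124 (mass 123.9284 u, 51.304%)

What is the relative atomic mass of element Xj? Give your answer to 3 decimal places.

123.435 u

The abundance-weighted mean is 0.48696 × 122.9150 + 0.51304 × 123.9284
= 59.85469 + 63.58023 = 123.43492 u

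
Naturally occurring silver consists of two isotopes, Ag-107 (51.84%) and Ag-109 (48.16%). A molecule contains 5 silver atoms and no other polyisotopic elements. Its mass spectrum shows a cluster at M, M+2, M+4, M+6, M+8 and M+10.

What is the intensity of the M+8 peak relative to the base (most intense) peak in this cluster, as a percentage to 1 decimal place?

43.2%

(0.5184 + 0.4816)^5 gives M 0.0374, M+2 0.1739, M+4 0.3231, M+6 0.3002, M+8 0.1394, M+10 0.0259; the largest is M+4.
P(M+4) = C(5,2) × 0.5184^3 × 0.4816^2 = 10 × 0.13931407 × 0.23193856 = 0.323123 (base)
P(M+8) = C(5,4) × 0.5184^1 × 0.4816^4 = 5 × 0.5184 × 0.0537955 = 0.139438
Relative intensity = 0.139438 / 0.323123 × 100 = 43.2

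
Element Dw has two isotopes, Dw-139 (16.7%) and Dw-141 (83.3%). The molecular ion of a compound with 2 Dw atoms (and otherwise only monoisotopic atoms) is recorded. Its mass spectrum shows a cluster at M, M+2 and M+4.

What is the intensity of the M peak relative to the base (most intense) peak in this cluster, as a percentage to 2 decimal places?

Term probabilities: M 0.0279, M+2 0.2782, M+4 0.6939. Base peak = M+4.
P(M+4) = C(2,2) × 0.167^0 × 0.833^2 = 1 × 1.0000 × 0.693889 = 0.693889 (base)
P(M) = C(2,0) × 0.167^2 × 0.833^0 = 1 × 0.027889 × 1.0000 = 0.027889
Relative intensity = 0.027889 / 0.693889 × 100 = 4.02

4.02%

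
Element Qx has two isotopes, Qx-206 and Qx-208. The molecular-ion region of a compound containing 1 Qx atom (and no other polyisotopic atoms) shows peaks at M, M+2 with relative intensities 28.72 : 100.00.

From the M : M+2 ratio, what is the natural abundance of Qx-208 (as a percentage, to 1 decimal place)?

Write p for the Qx-206 fraction. I(M+2)/I(M) = [C(1,1)·p^0·(1−p)] / p^1 = 1·(1−p)/p = 100.00/28.72 = 3.4819
(1−p)/p = 3.4819/1 = 3.4819  ⇒  p = 1/(1 + 3.4819) = 0.2231
Qx-206: 22.3%, Qx-208: 77.7%.

77.7%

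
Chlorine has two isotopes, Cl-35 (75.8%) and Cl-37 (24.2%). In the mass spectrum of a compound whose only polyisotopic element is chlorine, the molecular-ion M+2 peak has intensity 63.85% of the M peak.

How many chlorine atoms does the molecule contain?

With n Cl atoms, P(M+2)/P(M) = C(n,1)·p^(n−1)q / p^n = n·q/p = n · 0.242/0.758.
n = 0.6385 × 0.758/0.242 = 2.00 ≈ 2

2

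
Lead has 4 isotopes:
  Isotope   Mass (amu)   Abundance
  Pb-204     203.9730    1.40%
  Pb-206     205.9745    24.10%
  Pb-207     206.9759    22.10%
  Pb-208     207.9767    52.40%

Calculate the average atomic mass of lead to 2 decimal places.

Weight each isotope mass by its fractional abundance: 0.0140 × 203.9730 + 0.2410 × 205.9745 + 0.2210 × 206.9759 + 0.5240 × 207.9767
= 2.85562 + 49.63985 + 45.74167 + 108.97979 = 207.21693 amu

207.22 amu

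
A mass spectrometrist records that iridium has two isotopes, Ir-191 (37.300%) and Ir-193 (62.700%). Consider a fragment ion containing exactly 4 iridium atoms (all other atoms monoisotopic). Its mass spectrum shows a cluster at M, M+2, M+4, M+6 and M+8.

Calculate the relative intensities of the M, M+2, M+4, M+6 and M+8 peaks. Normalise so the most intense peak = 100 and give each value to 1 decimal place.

Each Ir atom is independently Ir-191 (p = 0.37300) or Ir-193 (q = 0.62700); the cluster is the binomial expansion (p + q)^4.
P(M) = 0.37300^4 = 0.019357
P(M+2) = 4 × 0.37300^3 × 0.62700^1 = 0.130153
P(M+4) = 6 × 0.37300^2 × 0.62700^2 = 0.328174
P(M+6) = 4 × 0.37300^1 × 0.62700^3 = 0.367766
P(M+8) = 0.62700^4 = 0.154550
The M+6 peak is largest (0.367766); scaling to 100 gives 5.3 : 35.4 : 89.2 : 100.0 : 42.0.

5.3 : 35.4 : 89.2 : 100.0 : 42.0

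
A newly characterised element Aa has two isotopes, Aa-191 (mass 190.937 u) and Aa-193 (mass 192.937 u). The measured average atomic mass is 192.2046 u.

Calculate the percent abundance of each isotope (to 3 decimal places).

Aa-191: 36.620%, Aa-193: 63.380%

Writing the weighted mean with unknown fraction x of Aa-191:
190.937·x + 192.937·(1 − x) = 192.2046
(190.937 − 192.937)·x = 192.2046 − 192.937
x = -0.7324 / -2.000 = 0.36620 → 36.620% Aa-191, 63.380% Aa-193.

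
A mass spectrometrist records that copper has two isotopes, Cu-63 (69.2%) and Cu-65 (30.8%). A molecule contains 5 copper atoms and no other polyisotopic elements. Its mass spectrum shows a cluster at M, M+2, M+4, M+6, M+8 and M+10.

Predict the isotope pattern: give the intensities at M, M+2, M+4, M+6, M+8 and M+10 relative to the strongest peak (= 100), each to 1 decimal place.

The 5 Cu atoms are independent, so intensities follow the terms of (0.692 + 0.308)^5.
P(M) = 0.692^5 = 0.158683
P(M+2) = 5 × 0.692^4 × 0.308^1 = 0.353139
P(M+4) = 10 × 0.692^3 × 0.308^2 = 0.314355
P(M+6) = 10 × 0.692^2 × 0.308^3 = 0.139915
P(M+8) = 5 × 0.692^1 × 0.308^4 = 0.031137
P(M+10) = 0.308^5 = 0.002772
The M+2 peak is largest (0.353139); scaling to 100 gives 44.9 : 100.0 : 89.0 : 39.6 : 8.8 : 0.8.

44.9 : 100.0 : 89.0 : 39.6 : 8.8 : 0.8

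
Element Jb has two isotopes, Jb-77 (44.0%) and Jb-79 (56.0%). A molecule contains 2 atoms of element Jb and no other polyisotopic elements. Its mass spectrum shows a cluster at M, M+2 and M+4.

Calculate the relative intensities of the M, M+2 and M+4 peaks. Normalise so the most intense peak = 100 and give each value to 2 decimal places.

Expanding (0.440 + 0.560)^2:
P(M) = 0.440^2 = 0.193600
P(M+2) = 2 × 0.440^1 × 0.560^1 = 0.492800
P(M+4) = 0.560^2 = 0.313600
The M+2 peak is largest (0.492800); scaling to 100 gives 39.29 : 100.00 : 63.64.

39.29 : 100.00 : 63.64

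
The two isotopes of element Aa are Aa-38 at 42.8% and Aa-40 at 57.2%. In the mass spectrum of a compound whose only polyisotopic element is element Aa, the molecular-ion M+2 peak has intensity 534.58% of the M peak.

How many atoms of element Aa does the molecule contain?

4

For n independent Aa atoms, I(M+2)/I(M) = n · (abundance Aa-40) / (abundance Aa-38) = n · 0.572/0.428.
n = 5.3458 × 0.428/0.572 = 4.00 ≈ 4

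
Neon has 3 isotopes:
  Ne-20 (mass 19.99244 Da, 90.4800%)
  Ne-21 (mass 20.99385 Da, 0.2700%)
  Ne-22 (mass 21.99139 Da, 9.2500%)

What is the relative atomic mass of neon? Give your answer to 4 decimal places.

Weight each isotope mass by its fractional abundance: 0.904800 × 19.99244 + 0.002700 × 20.99385 + 0.092500 × 21.99139
= 18.089160 + 0.056683 + 2.034204 = 20.180047 Da

20.1800 Da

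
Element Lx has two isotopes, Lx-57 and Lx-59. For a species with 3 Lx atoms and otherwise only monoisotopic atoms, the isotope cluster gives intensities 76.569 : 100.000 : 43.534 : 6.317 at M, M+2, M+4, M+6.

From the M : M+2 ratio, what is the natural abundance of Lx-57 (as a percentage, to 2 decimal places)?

69.67%

Let p = fractional abundance of Lx-57. I(M+2)/I(M) = [C(3,1)·p^2·(1−p)] / p^3 = 3·(1−p)/p = 100.000/76.569 = 1.3060
(1−p)/p = 1.3060/3 = 0.4353  ⇒  p = 1/(1 + 0.4353) = 0.6967
Lx-57: 69.67%, Lx-59: 30.33%.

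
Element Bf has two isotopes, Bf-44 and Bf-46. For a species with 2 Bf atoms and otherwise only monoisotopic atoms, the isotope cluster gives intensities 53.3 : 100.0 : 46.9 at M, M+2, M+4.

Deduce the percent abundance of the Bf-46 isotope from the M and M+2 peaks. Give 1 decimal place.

If p is the fraction of Bf that is Bf-44, then I(M+2)/I(M) = [C(2,1)·p^1·(1−p)] / p^2 = 2·(1−p)/p = 100.0/53.3 = 1.8762
(1−p)/p = 1.8762/2 = 0.9381  ⇒  p = 1/(1 + 0.9381) = 0.5160
Bf-44: 51.6%, Bf-46: 48.4%.

48.4%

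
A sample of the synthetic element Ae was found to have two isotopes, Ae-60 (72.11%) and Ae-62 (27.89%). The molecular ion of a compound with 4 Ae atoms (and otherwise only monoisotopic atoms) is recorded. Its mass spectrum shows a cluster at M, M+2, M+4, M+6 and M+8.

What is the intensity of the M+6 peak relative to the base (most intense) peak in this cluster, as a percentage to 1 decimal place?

15.0%

Term probabilities: M 0.2704, M+2 0.4183, M+4 0.2427, M+6 0.0626, M+8 0.0061. Base peak = M+2.
P(M+2) = C(4,1) × 0.7211^3 × 0.2789^1 = 4 × 0.37496133 × 0.2789 = 0.418307 (base)
P(M+6) = C(4,3) × 0.7211^1 × 0.2789^3 = 4 × 0.7211 × 0.0216943 = 0.062575
Relative intensity = 0.062575 / 0.418307 × 100 = 15.0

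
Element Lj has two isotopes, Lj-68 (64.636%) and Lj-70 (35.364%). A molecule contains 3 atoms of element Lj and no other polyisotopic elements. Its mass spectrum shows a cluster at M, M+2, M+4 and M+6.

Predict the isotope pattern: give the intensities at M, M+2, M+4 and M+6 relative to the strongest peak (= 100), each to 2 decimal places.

The 3 Lj atoms are independent, so intensities follow the terms of (0.64636 + 0.35364)^3.
P(M) = 0.64636^3 = 0.270037
P(M+2) = 3 × 0.64636^2 × 0.35364^1 = 0.443232
P(M+4) = 3 × 0.64636^1 × 0.35364^2 = 0.242504
P(M+6) = 0.35364^3 = 0.044227
The M+2 peak is largest (0.443232); scaling to 100 gives 60.92 : 100.00 : 54.71 : 9.98.

60.92 : 100.00 : 54.71 : 9.98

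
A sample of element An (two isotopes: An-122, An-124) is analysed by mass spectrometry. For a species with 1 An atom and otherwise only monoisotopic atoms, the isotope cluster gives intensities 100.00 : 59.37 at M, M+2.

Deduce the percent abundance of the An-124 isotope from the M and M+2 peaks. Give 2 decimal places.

If p is the fraction of An that is An-122, then I(M+2)/I(M) = [C(1,1)·p^0·(1−p)] / p^1 = 1·(1−p)/p = 59.37/100.00 = 0.5937
(1−p)/p = 0.5937/1 = 0.5937  ⇒  p = 1/(1 + 0.5937) = 0.6275
An-122: 62.75%, An-124: 37.25%.

37.25%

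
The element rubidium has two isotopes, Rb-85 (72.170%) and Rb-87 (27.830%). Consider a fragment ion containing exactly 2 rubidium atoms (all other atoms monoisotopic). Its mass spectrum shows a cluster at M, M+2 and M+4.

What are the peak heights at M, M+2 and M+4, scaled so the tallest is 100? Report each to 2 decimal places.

100.00 : 77.12 : 14.87

Each Rb atom is independently Rb-85 (p = 0.72170) or Rb-87 (q = 0.27830); the cluster is the binomial expansion (p + q)^2.
P(M) = 0.72170^2 = 0.520851
P(M+2) = 2 × 0.72170^1 × 0.27830^1 = 0.401698
P(M+4) = 0.27830^2 = 0.077451
The M peak is largest (0.520851); scaling to 100 gives 100.00 : 77.12 : 14.87.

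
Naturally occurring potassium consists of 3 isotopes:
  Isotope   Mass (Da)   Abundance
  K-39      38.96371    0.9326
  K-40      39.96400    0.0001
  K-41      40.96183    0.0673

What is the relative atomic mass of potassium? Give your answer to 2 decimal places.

39.10 Da

Weight each isotope mass by its fractional abundance: 0.9326 × 38.96371 + 0.0001 × 39.96400 + 0.0673 × 40.96183
= 36.337556 + 0.003996 + 2.756731 = 39.098283 Da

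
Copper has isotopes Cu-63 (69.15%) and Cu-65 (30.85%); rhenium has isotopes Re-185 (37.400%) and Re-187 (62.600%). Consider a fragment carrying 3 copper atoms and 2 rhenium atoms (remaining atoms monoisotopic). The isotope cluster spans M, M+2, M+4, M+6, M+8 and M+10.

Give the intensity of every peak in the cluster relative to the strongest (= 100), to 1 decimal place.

Copper pattern (n=3): 0.33065611 : 0.44254842 : 0.19743483 : 0.02936064
Rhenium pattern (n=2): 0.139876 : 0.468248 : 0.391876
Convolve the two distributions (both contribute in 2-u steps):
  M: 0.33065611×0.139876 = 0.046251
  M+2: 0.33065611×0.468248 + 0.44254842×0.139876 = 0.216731
  M+4: 0.33065611×0.391876 + 0.44254842×0.468248 + 0.19743483×0.139876 = 0.364415
  M+6: 0.44254842×0.391876 + 0.19743483×0.468248 + 0.02936064×0.139876 = 0.269979
  M+8: 0.19743483×0.391876 + 0.02936064×0.468248 = 0.091118
  M+10: 0.02936064×0.391876 = 0.011506
Scale to base peak (0.364415) = 100: 12.7 : 59.5 : 100.0 : 74.1 : 25.0 : 3.2

12.7 : 59.5 : 100.0 : 74.1 : 25.0 : 3.2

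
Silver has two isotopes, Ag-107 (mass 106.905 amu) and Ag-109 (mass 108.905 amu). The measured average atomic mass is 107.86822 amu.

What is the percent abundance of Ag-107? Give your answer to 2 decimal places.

51.84%

Writing the weighted mean with unknown fraction x of Ag-107:
106.905·x + 108.905·(1 − x) = 107.86822
(106.905 − 108.905)·x = 107.86822 − 108.905
x = -1.03678 / -2.000 = 0.51839 → 51.84% Ag-107, 48.16% Ag-109.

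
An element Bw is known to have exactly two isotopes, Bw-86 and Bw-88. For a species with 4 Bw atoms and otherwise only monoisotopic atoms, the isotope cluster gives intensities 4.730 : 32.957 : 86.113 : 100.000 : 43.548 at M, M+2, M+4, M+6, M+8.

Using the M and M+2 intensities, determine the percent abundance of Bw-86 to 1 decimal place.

Write p for the Bw-86 fraction. I(M+2)/I(M) = [C(4,1)·p^3·(1−p)] / p^4 = 4·(1−p)/p = 32.957/4.730 = 6.9677
(1−p)/p = 6.9677/4 = 1.7419  ⇒  p = 1/(1 + 1.7419) = 0.3647
Bw-86: 36.5%, Bw-88: 63.5%.

36.5%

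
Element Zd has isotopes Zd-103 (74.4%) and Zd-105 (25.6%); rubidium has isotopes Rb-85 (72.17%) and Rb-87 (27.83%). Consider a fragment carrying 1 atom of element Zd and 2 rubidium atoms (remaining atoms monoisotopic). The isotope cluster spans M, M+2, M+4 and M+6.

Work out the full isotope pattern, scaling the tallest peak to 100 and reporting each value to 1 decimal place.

89.7 : 100.0 : 37.1 : 4.6

Element Zd pattern (n=1): 0.7440 : 0.2560
Rubidium pattern (n=2): 0.52085089 : 0.40169822 : 0.07745089
Convolve the two distributions (both contribute in 2-u steps):
  M: 0.7440×0.52085089 = 0.387513
  M+2: 0.7440×0.40169822 + 0.2560×0.52085089 = 0.432201
  M+4: 0.7440×0.07745089 + 0.2560×0.40169822 = 0.160458
  M+6: 0.2560×0.07745089 = 0.019827
Scale to base peak (0.432201) = 100: 89.7 : 100.0 : 37.1 : 4.6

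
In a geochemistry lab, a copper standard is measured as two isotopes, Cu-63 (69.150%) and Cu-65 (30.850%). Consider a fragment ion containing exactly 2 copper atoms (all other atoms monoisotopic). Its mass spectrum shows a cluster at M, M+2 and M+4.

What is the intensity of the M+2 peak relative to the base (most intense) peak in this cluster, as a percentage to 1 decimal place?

89.2%

(0.69150 + 0.30850)^2 gives M 0.4782, M+2 0.4267, M+4 0.0952; the largest is M.
P(M) = C(2,0) × 0.69150^2 × 0.30850^0 = 1 × 0.47817225 × 1.0000 = 0.478172 (base)
P(M+2) = C(2,1) × 0.69150^1 × 0.30850^1 = 2 × 0.6915 × 0.3085 = 0.426656
Relative intensity = 0.426656 / 0.478172 × 100 = 89.2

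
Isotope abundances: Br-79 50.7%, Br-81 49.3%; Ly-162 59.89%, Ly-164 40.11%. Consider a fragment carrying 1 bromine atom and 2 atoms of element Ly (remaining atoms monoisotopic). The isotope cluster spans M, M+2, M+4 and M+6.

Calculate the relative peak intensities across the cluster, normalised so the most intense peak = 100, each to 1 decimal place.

43.3 : 100.0 : 75.7 : 18.9

Bromine pattern (n=1): 0.5070 : 0.4930
Element Ly pattern (n=2): 0.35868121 : 0.48043758 : 0.16088121
Convolve the two distributions (both contribute in 2-u steps):
  M: 0.5070×0.35868121 = 0.181851
  M+2: 0.5070×0.48043758 + 0.4930×0.35868121 = 0.420412
  M+4: 0.5070×0.16088121 + 0.4930×0.48043758 = 0.318423
  M+6: 0.4930×0.16088121 = 0.079314
Scale to base peak (0.420412) = 100: 43.3 : 100.0 : 75.7 : 18.9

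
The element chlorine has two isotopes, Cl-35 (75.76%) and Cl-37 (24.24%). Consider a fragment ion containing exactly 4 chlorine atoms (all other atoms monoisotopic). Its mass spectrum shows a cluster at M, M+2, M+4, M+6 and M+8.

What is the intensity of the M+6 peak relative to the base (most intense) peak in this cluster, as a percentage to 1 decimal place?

Binomial terms of (0.7576 + 0.2424)^4: M 0.3294, M+2 0.4216, M+4 0.2023, M+6 0.0432, M+8 0.0035 → M+2 is the base peak.
P(M+2) = C(4,1) × 0.7576^3 × 0.2424^1 = 4 × 0.4348304 × 0.2424 = 0.421612 (base)
P(M+6) = C(4,3) × 0.7576^1 × 0.2424^3 = 4 × 0.7576 × 0.01424288 = 0.043162
Relative intensity = 0.043162 / 0.421612 × 100 = 10.2

10.2%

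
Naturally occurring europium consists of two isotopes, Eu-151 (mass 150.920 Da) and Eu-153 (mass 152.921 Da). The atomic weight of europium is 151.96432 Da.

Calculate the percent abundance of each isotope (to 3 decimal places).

Eu-151: 47.810%, Eu-153: 52.190%

Writing the weighted mean with unknown fraction x of Eu-151:
150.920·x + 152.921·(1 − x) = 151.96432
(150.920 − 152.921)·x = 151.96432 − 152.921
x = -0.95668 / -2.001 = 0.47810 → 47.810% Eu-151, 52.190% Eu-153.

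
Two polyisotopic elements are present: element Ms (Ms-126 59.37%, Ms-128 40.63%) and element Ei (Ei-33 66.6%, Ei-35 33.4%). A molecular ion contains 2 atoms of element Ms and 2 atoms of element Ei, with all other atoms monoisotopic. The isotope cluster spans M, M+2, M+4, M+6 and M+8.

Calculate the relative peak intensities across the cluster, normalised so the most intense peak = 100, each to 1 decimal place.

42.2 : 100.0 : 88.2 : 34.3 : 5.0

Element Ms pattern (n=2): 0.35247969 : 0.48244062 : 0.16507969
Element Ei pattern (n=2): 0.443556 : 0.444888 : 0.111556
Convolve the two distributions (both contribute in 2-u steps):
  M: 0.35247969×0.443556 = 0.156344
  M+2: 0.35247969×0.444888 + 0.48244062×0.443556 = 0.370803
  M+4: 0.35247969×0.111556 + 0.48244062×0.444888 + 0.16507969×0.443556 = 0.327175
  M+6: 0.48244062×0.111556 + 0.16507969×0.444888 = 0.127261
  M+8: 0.16507969×0.111556 = 0.018416
Scale to base peak (0.370803) = 100: 42.2 : 100.0 : 88.2 : 34.3 : 5.0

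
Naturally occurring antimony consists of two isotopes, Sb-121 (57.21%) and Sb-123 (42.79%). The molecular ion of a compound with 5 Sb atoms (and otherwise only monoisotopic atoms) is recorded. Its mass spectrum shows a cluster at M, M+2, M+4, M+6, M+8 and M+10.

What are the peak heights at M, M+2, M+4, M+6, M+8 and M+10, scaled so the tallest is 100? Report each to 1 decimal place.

17.9 : 66.8 : 100.0 : 74.8 : 28.0 : 4.2

Each Sb atom is independently Sb-121 (p = 0.5721) or Sb-123 (q = 0.4279); the cluster is the binomial expansion (p + q)^5.
P(M) = 0.5721^5 = 0.061286
P(M+2) = 5 × 0.5721^4 × 0.4279^1 = 0.229192
P(M+4) = 10 × 0.5721^3 × 0.4279^2 = 0.342847
P(M+6) = 10 × 0.5721^2 × 0.4279^3 = 0.256431
P(M+8) = 5 × 0.5721^1 × 0.4279^4 = 0.095898
P(M+10) = 0.4279^5 = 0.014345
The M+4 peak is largest (0.342847); scaling to 100 gives 17.9 : 66.8 : 100.0 : 74.8 : 28.0 : 4.2.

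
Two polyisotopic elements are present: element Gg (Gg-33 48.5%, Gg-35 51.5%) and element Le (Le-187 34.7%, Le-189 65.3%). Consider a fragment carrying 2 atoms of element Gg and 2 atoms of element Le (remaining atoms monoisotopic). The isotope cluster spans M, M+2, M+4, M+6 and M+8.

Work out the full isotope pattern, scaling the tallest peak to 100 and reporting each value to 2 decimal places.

Element Gg pattern (n=2): 0.235225 : 0.49955 : 0.265225
Element Le pattern (n=2): 0.120409 : 0.453182 : 0.426409
Convolve the two distributions (both contribute in 2-u steps):
  M: 0.235225×0.120409 = 0.028323
  M+2: 0.235225×0.453182 + 0.49955×0.120409 = 0.166750
  M+4: 0.235225×0.426409 + 0.49955×0.453182 + 0.265225×0.120409 = 0.358625
  M+6: 0.49955×0.426409 + 0.265225×0.453182 = 0.333208
  M+8: 0.265225×0.426409 = 0.113094
Scale to base peak (0.358625) = 100: 7.90 : 46.50 : 100.00 : 92.91 : 31.54

7.90 : 46.50 : 100.00 : 92.91 : 31.54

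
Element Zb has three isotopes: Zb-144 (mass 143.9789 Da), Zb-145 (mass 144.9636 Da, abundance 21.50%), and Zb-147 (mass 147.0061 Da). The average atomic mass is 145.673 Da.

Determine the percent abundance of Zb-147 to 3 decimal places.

48.969%

The remaining 78.50% is split between Zb-144 (fraction x) and Zb-147 (fraction 0.7850 − x).
Substituting: 143.9789x + 147.0061(0.7850 − x) = 114.505826
(143.9789 − 147.0061)x = -0.8939625  ⇒  x = 0.29531, y = 0.48969
Zb-144: 29.531%, Zb-147: 48.969%.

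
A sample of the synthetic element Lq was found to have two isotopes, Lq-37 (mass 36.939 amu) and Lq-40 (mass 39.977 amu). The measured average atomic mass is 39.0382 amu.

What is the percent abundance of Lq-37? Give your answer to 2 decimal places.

Writing the weighted mean with unknown fraction x of Lq-37:
36.939·x + 39.977·(1 − x) = 39.0382
(36.939 − 39.977)·x = 39.0382 − 39.977
x = -0.9388 / -3.038 = 0.30902 → 30.90% Lq-37, 69.10% Lq-40.

30.90%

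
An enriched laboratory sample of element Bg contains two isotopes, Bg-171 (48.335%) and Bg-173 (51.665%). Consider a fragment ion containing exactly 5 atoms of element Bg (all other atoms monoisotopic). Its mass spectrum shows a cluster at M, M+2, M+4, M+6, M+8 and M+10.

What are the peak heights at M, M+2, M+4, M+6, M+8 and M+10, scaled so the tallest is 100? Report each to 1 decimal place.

8.2 : 43.8 : 93.6 : 100.0 : 53.4 : 11.4

Expanding (0.48335 + 0.51665)^5:
P(M) = 0.48335^5 = 0.026382
P(M+2) = 5 × 0.48335^4 × 0.51665^1 = 0.140998
P(M+4) = 10 × 0.48335^3 × 0.51665^2 = 0.301424
P(M+6) = 10 × 0.48335^2 × 0.51665^3 = 0.322191
P(M+8) = 5 × 0.48335^1 × 0.51665^4 = 0.172194
P(M+10) = 0.51665^5 = 0.036811
The M+6 peak is largest (0.322191); scaling to 100 gives 8.2 : 43.8 : 93.6 : 100.0 : 53.4 : 11.4.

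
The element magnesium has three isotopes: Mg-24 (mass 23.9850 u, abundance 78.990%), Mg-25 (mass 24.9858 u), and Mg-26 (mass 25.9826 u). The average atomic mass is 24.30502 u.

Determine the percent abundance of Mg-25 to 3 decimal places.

10.000%

Let x and y be the fractions of Mg-25 and Mg-26. Then x + y = 1 − 0.78990 = 0.21010 and 24.9858x + 25.9826y = 24.30502 − 0.78990×23.9850 = 5.3592685.
Substituting: 24.9858x + 25.9826(0.21010 − x) = 5.3592685
(24.9858 − 25.9826)x = -0.09967576  ⇒  x = 0.10000, y = 0.11010
Mg-25: 10.000%, Mg-26: 11.010%.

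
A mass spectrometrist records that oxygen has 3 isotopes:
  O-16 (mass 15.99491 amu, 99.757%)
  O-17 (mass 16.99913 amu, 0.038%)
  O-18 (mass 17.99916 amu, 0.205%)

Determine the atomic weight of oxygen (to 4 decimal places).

Ar = Σ fᵢ·mᵢ = 0.99757 × 15.99491 + 0.00038 × 16.99913 + 0.00205 × 17.99916
= 15.956042 + 0.006460 + 0.036898 = 15.999400 amu

15.9994 amu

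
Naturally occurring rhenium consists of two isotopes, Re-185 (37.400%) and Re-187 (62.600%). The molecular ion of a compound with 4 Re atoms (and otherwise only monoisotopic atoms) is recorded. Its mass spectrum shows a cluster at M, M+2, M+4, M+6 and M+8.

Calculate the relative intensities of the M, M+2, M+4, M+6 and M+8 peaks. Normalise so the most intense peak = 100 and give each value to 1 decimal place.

Expanding (0.37400 + 0.62600)^4:
P(M) = 0.37400^4 = 0.019565
P(M+2) = 4 × 0.37400^3 × 0.62600^1 = 0.130993
P(M+4) = 6 × 0.37400^2 × 0.62600^2 = 0.328884
P(M+6) = 4 × 0.37400^1 × 0.62600^3 = 0.366990
P(M+8) = 0.62600^4 = 0.153567
The M+6 peak is largest (0.366990); scaling to 100 gives 5.3 : 35.7 : 89.6 : 100.0 : 41.8.

5.3 : 35.7 : 89.6 : 100.0 : 41.8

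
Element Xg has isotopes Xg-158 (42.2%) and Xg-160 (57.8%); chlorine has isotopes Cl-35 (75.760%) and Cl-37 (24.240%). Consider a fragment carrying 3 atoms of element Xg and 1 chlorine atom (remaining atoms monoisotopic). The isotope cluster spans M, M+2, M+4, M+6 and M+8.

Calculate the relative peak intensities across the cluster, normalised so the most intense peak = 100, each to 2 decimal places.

14.40 : 63.79 : 100.00 : 62.95 : 11.84

Element Xg pattern (n=3): 0.07515145 : 0.30879766 : 0.42295034 : 0.19310055
Chlorine pattern (n=1): 0.7576 : 0.2424
Convolve the two distributions (both contribute in 2-u steps):
  M: 0.07515145×0.7576 = 0.056935
  M+2: 0.07515145×0.2424 + 0.30879766×0.7576 = 0.252162
  M+4: 0.30879766×0.2424 + 0.42295034×0.7576 = 0.395280
  M+6: 0.42295034×0.2424 + 0.19310055×0.7576 = 0.248816
  M+8: 0.19310055×0.2424 = 0.046808
Scale to base peak (0.395280) = 100: 14.40 : 63.79 : 100.00 : 62.95 : 11.84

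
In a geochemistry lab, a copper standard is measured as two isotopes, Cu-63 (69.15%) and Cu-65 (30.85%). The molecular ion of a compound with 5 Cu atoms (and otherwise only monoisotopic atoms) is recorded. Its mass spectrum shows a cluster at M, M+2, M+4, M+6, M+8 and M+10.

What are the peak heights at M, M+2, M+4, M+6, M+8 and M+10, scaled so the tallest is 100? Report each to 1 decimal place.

The 5 Cu atoms are independent, so intensities follow the terms of (0.6915 + 0.3085)^5.
P(M) = 0.6915^5 = 0.158111
P(M+2) = 5 × 0.6915^4 × 0.3085^1 = 0.352691
P(M+4) = 10 × 0.6915^3 × 0.3085^2 = 0.314693
P(M+6) = 10 × 0.6915^2 × 0.3085^3 = 0.140394
P(M+8) = 5 × 0.6915^1 × 0.3085^4 = 0.031317
P(M+10) = 0.3085^5 = 0.002794
The M+2 peak is largest (0.352691); scaling to 100 gives 44.8 : 100.0 : 89.2 : 39.8 : 8.9 : 0.8.

44.8 : 100.0 : 89.2 : 39.8 : 8.9 : 0.8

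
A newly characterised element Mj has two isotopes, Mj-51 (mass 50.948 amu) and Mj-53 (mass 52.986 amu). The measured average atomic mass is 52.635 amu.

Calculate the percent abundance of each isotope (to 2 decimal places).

Writing the weighted mean with unknown fraction x of Mj-51:
50.948·x + 52.986·(1 − x) = 52.635
(50.948 − 52.986)·x = 52.635 − 52.986
x = -0.351 / -2.038 = 0.17223 → 17.22% Mj-51, 82.78% Mj-53.

Mj-51: 17.22%, Mj-53: 82.78%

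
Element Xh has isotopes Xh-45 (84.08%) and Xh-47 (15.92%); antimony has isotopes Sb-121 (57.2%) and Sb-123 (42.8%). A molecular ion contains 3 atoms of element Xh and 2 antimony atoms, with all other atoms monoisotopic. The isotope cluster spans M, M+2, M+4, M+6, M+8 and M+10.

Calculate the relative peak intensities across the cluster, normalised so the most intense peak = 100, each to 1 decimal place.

Element Xh pattern (n=3): 0.59439905 : 0.33763676 : 0.06392932 : 0.00403487
Antimony pattern (n=2): 0.327184 : 0.489632 : 0.183184
Convolve the two distributions (both contribute in 2-u steps):
  M: 0.59439905×0.327184 = 0.194478
  M+2: 0.59439905×0.489632 + 0.33763676×0.327184 = 0.401506
  M+4: 0.59439905×0.183184 + 0.33763676×0.489632 + 0.06392932×0.327184 = 0.295119
  M+6: 0.33763676×0.183184 + 0.06392932×0.489632 + 0.00403487×0.327184 = 0.094472
  M+8: 0.06392932×0.183184 + 0.00403487×0.489632 = 0.013686
  M+10: 0.00403487×0.183184 = 0.000739
Scale to base peak (0.401506) = 100: 48.4 : 100.0 : 73.5 : 23.5 : 3.4 : 0.2

48.4 : 100.0 : 73.5 : 23.5 : 3.4 : 0.2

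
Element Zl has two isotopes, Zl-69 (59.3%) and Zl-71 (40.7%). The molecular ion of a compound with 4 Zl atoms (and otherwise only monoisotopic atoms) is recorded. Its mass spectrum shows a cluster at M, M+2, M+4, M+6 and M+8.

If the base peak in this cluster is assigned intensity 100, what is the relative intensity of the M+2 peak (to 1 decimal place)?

97.1

(0.593 + 0.407)^4 gives M 0.1237, M+2 0.3395, M+4 0.3495, M+6 0.1599, M+8 0.0274; the largest is M+4.
P(M+4) = C(4,2) × 0.593^2 × 0.407^2 = 6 × 0.351649 × 0.165649 = 0.349502 (base)
P(M+2) = C(4,1) × 0.593^3 × 0.407^1 = 4 × 0.20852786 × 0.4070 = 0.339483
Relative intensity = 0.339483 / 0.349502 × 100 = 97.1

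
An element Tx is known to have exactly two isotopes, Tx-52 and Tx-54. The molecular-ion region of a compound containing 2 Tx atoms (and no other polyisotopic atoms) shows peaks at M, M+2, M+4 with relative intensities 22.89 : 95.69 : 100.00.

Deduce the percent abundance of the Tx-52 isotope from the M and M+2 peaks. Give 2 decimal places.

32.36%

If p is the fraction of Tx that is Tx-52, then I(M+2)/I(M) = [C(2,1)·p^1·(1−p)] / p^2 = 2·(1−p)/p = 95.69/22.89 = 4.1804
(1−p)/p = 4.1804/2 = 2.0902  ⇒  p = 1/(1 + 2.0902) = 0.3236
Tx-52: 32.36%, Tx-54: 67.64%.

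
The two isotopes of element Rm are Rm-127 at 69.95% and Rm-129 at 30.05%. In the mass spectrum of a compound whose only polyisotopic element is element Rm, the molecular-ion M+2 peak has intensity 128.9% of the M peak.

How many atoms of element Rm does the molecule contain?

3

The M+2/M ratio from n Rm atoms is n · q/p = n · 0.3005/0.6995.
n = 1.289 × 0.6995/0.3005 = 3.00 ≈ 3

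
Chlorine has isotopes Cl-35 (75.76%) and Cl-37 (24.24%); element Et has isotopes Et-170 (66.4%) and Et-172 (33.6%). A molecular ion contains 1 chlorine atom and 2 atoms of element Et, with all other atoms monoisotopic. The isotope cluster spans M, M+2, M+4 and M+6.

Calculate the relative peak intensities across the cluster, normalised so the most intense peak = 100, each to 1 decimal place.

Chlorine pattern (n=1): 0.7576 : 0.2424
Element Et pattern (n=2): 0.440896 : 0.446208 : 0.112896
Convolve the two distributions (both contribute in 2-u steps):
  M: 0.7576×0.440896 = 0.334023
  M+2: 0.7576×0.446208 + 0.2424×0.440896 = 0.444920
  M+4: 0.7576×0.112896 + 0.2424×0.446208 = 0.193691
  M+6: 0.2424×0.112896 = 0.027366
Scale to base peak (0.444920) = 100: 75.1 : 100.0 : 43.5 : 6.2

75.1 : 100.0 : 43.5 : 6.2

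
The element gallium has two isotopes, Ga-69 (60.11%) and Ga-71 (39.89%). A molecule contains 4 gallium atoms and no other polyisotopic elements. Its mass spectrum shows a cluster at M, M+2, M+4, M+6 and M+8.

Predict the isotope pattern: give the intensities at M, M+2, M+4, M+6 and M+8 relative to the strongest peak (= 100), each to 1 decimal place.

37.7 : 100.0 : 99.5 : 44.0 : 7.3

Expanding (0.6011 + 0.3989)^4:
P(M) = 0.6011^4 = 0.130553
P(M+2) = 4 × 0.6011^3 × 0.3989^1 = 0.346549
P(M+4) = 6 × 0.6011^2 × 0.3989^2 = 0.344963
P(M+6) = 4 × 0.6011^1 × 0.3989^3 = 0.152616
P(M+8) = 0.3989^4 = 0.025320
The M+2 peak is largest (0.346549); scaling to 100 gives 37.7 : 100.0 : 99.5 : 44.0 : 7.3.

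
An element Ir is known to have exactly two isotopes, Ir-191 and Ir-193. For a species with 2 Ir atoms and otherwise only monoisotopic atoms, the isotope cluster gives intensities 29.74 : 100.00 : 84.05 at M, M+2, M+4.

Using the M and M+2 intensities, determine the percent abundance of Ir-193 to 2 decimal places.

62.70%

Let p = fractional abundance of Ir-191. I(M+2)/I(M) = [C(2,1)·p^1·(1−p)] / p^2 = 2·(1−p)/p = 100.00/29.74 = 3.3625
(1−p)/p = 3.3625/2 = 1.6812  ⇒  p = 1/(1 + 1.6812) = 0.3730
Ir-191: 37.30%, Ir-193: 62.70%.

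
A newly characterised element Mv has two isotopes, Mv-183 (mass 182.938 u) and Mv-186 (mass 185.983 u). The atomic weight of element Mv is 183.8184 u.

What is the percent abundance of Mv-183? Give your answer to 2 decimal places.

71.09%

Let x be the fractional abundance of Mv-183; then Mv-186 has abundance 1 − x.
182.938·x + 185.983·(1 − x) = 183.8184
(182.938 − 185.983)·x = 183.8184 − 185.983
x = -2.1646 / -3.045 = 0.71087 → 71.09% Mv-183, 28.91% Mv-186.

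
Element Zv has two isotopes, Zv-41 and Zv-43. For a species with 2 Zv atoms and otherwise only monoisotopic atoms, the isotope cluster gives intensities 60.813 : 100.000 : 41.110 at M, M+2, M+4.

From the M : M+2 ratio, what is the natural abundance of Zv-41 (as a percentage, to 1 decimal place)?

If p is the fraction of Zv that is Zv-41, then I(M+2)/I(M) = [C(2,1)·p^1·(1−p)] / p^2 = 2·(1−p)/p = 100.000/60.813 = 1.6444
(1−p)/p = 1.6444/2 = 0.8222  ⇒  p = 1/(1 + 0.8222) = 0.5488
Zv-41: 54.9%, Zv-43: 45.1%.

54.9%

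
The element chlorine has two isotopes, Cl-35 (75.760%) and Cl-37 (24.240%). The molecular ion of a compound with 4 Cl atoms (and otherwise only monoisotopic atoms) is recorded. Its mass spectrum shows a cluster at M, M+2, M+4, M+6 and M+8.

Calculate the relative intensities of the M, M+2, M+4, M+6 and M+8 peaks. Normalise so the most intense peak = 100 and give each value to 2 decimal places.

78.14 : 100.00 : 47.99 : 10.24 : 0.82

The 4 Cl atoms are independent, so intensities follow the terms of (0.75760 + 0.24240)^4.
P(M) = 0.75760^4 = 0.329428
P(M+2) = 4 × 0.75760^3 × 0.24240^1 = 0.421612
P(M+4) = 6 × 0.75760^2 × 0.24240^2 = 0.202347
P(M+6) = 4 × 0.75760^1 × 0.24240^3 = 0.043162
P(M+8) = 0.24240^4 = 0.003452
The M+2 peak is largest (0.421612); scaling to 100 gives 78.14 : 100.00 : 47.99 : 10.24 : 0.82.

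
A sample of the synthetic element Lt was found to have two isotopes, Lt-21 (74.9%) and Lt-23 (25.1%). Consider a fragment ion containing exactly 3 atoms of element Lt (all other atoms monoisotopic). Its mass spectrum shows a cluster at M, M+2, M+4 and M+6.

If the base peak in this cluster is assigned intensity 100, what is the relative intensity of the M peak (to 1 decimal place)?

Binomial terms of (0.749 + 0.251)^3: M 0.4202, M+2 0.4224, M+4 0.1416, M+6 0.0158 → M+2 is the base peak.
P(M+2) = C(3,1) × 0.749^2 × 0.251^1 = 3 × 0.561001 × 0.2510 = 0.422434 (base)
P(M) = C(3,0) × 0.749^3 × 0.251^0 = 1 × 0.42018975 × 1.0000 = 0.420190
Relative intensity = 0.420190 / 0.422434 × 100 = 99.5

99.5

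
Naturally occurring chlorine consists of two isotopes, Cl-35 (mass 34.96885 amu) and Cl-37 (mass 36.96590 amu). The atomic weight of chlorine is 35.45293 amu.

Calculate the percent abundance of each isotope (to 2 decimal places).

Let x be the fractional abundance of Cl-35; then Cl-37 has abundance 1 − x.
34.96885·x + 36.96590·(1 − x) = 35.45293
(34.96885 − 36.96590)·x = 35.45293 − 36.96590
x = -1.51297 / -1.99705 = 0.75760 → 75.76% Cl-35, 24.24% Cl-37.

Cl-35: 75.76%, Cl-37: 24.24%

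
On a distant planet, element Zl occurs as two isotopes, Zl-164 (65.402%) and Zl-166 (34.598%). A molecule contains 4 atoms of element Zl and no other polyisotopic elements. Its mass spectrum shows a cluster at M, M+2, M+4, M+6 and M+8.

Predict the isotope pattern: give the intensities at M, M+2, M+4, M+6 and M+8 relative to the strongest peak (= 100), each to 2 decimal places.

47.26 : 100.00 : 79.35 : 27.98 : 3.70

Expanding (0.65402 + 0.34598)^4:
P(M) = 0.65402^4 = 0.182963
P(M+2) = 4 × 0.65402^3 × 0.34598^1 = 0.387154
P(M+4) = 6 × 0.65402^2 × 0.34598^2 = 0.307210
P(M+6) = 4 × 0.65402^1 × 0.34598^3 = 0.108344
P(M+8) = 0.34598^4 = 0.014329
The M+2 peak is largest (0.387154); scaling to 100 gives 47.26 : 100.00 : 79.35 : 27.98 : 3.70.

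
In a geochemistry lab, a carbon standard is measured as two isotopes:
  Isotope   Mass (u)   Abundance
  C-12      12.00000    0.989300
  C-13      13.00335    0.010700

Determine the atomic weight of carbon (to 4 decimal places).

12.0107 u

Ar = Σ fᵢ·mᵢ = 0.989300 × 12.00000 + 0.010700 × 13.00335
= 11.871600 + 0.139136 = 12.010736 u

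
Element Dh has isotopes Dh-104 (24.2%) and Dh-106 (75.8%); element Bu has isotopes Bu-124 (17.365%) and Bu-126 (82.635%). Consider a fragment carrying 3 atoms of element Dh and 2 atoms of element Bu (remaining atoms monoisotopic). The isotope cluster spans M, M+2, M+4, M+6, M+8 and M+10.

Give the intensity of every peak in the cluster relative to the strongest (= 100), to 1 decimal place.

Element Dh pattern (n=3): 0.01417249 : 0.13317454 : 0.41713346 : 0.43551951
Element Bu pattern (n=2): 0.03015432 : 0.28699135 : 0.68285432
Convolve the two distributions (both contribute in 2-u steps):
  M: 0.01417249×0.03015432 = 0.000427
  M+2: 0.01417249×0.28699135 + 0.13317454×0.03015432 = 0.008083
  M+4: 0.01417249×0.68285432 + 0.13317454×0.28699135 + 0.41713346×0.03015432 = 0.060476
  M+6: 0.13317454×0.68285432 + 0.41713346×0.28699135 + 0.43551951×0.03015432 = 0.223785
  M+8: 0.41713346×0.68285432 + 0.43551951×0.28699135 = 0.409832
  M+10: 0.43551951×0.68285432 = 0.297396
Scale to base peak (0.409832) = 100: 0.1 : 2.0 : 14.8 : 54.6 : 100.0 : 72.6

0.1 : 2.0 : 14.8 : 54.6 : 100.0 : 72.6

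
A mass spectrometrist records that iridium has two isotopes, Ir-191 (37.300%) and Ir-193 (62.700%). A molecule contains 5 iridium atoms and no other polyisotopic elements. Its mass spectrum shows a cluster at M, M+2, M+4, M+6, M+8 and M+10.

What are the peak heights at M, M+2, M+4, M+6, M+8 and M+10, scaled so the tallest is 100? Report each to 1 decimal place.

2.1 : 17.7 : 59.5 : 100.0 : 84.0 : 28.3

Expanding (0.37300 + 0.62700)^5:
P(M) = 0.37300^5 = 0.007220
P(M+2) = 5 × 0.37300^4 × 0.62700^1 = 0.060684
P(M+4) = 10 × 0.37300^3 × 0.62700^2 = 0.204015
P(M+6) = 10 × 0.37300^2 × 0.62700^3 = 0.342942
P(M+8) = 5 × 0.37300^1 × 0.62700^4 = 0.288237
P(M+10) = 0.62700^5 = 0.096903
The M+6 peak is largest (0.342942); scaling to 100 gives 2.1 : 17.7 : 59.5 : 100.0 : 84.0 : 28.3.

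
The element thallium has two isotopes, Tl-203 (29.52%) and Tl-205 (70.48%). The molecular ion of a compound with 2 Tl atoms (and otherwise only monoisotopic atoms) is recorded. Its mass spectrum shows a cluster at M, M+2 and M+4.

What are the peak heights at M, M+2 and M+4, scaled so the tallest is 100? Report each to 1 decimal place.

The 2 Tl atoms are independent, so intensities follow the terms of (0.2952 + 0.7048)^2.
P(M) = 0.2952^2 = 0.087143
P(M+2) = 2 × 0.2952^1 × 0.7048^1 = 0.416114
P(M+4) = 0.7048^2 = 0.496743
The M+4 peak is largest (0.496743); scaling to 100 gives 17.5 : 83.8 : 100.0.

17.5 : 83.8 : 100.0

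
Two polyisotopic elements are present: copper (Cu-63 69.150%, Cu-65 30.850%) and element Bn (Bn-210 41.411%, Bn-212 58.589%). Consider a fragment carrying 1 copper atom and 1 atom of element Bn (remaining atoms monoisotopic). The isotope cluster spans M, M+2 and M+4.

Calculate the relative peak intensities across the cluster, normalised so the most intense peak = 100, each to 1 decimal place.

Copper pattern (n=1): 0.6915 : 0.3085
Element Bn pattern (n=1): 0.41411 : 0.58589
Convolve the two distributions (both contribute in 2-u steps):
  M: 0.6915×0.41411 = 0.286357
  M+2: 0.6915×0.58589 + 0.3085×0.41411 = 0.532896
  M+4: 0.3085×0.58589 = 0.180747
Scale to base peak (0.532896) = 100: 53.7 : 100.0 : 33.9

53.7 : 100.0 : 33.9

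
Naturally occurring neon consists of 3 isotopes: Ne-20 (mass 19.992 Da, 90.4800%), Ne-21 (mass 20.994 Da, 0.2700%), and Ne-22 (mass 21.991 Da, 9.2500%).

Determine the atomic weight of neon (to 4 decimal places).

Weight each isotope mass by its fractional abundance: 0.904800 × 19.992 + 0.002700 × 20.994 + 0.092500 × 21.991
= 18.08876 + 0.05668 + 2.03417 = 20.17961 Da

20.1796 Da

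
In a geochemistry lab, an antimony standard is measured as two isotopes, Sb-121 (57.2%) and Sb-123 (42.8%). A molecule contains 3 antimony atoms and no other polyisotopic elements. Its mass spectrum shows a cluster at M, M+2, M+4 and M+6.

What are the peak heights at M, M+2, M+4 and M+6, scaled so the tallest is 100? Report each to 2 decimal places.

Each Sb atom is independently Sb-121 (p = 0.572) or Sb-123 (q = 0.428); the cluster is the binomial expansion (p + q)^3.
P(M) = 0.572^3 = 0.187149
P(M+2) = 3 × 0.572^2 × 0.428^1 = 0.420104
P(M+4) = 3 × 0.572^1 × 0.428^2 = 0.314344
P(M+6) = 0.428^3 = 0.078403
The M+2 peak is largest (0.420104); scaling to 100 gives 44.55 : 100.00 : 74.83 : 18.66.

44.55 : 100.00 : 74.83 : 18.66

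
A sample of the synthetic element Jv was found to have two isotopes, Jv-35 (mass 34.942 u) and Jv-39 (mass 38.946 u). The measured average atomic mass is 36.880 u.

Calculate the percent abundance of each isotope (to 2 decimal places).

Jv-35: 51.60%, Jv-39: 48.40%

Writing the weighted mean with unknown fraction x of Jv-35:
34.942·x + 38.946·(1 − x) = 36.880
(34.942 − 38.946)·x = 36.880 − 38.946
x = -2.066 / -4.004 = 0.51598 → 51.60% Jv-35, 48.40% Jv-39.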